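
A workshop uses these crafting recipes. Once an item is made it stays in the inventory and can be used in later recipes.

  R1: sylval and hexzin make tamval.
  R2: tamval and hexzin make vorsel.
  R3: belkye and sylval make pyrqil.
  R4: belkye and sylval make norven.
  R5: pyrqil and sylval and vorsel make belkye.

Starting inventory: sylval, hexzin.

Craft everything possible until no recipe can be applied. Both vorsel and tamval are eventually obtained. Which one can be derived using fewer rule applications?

tamval: sylval and hexzin → tamval (R1). [1 rule application]
vorsel: sylval and hexzin → tamval (R1). tamval and hexzin → vorsel (R2). [2 rule applications]
tamval needs fewer.

tamval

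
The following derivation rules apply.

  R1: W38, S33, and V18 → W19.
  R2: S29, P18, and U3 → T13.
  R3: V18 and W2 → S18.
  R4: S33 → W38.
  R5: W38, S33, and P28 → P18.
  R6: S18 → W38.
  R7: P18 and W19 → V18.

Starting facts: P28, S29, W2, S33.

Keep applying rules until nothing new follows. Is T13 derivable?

No

T13 would need S29, P18, and U3 (R2), but U3 is never established.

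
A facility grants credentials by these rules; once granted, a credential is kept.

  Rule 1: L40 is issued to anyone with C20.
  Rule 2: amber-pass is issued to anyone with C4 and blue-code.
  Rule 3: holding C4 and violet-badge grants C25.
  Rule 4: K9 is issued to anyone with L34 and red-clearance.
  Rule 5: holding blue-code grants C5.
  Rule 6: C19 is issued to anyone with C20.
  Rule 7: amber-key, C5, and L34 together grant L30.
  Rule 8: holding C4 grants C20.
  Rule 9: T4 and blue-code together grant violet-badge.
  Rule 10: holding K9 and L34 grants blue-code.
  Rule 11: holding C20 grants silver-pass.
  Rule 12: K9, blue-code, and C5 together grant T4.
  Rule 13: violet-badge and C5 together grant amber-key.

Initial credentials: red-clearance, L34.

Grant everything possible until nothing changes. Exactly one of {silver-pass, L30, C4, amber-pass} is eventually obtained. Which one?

L30

Holding L34 and red-clearance grants K9 (Rule 4).
Holding K9 and L34 grants blue-code (Rule 10).
Holding blue-code grants C5 (Rule 5).
Holding K9, blue-code, and C5 grants T4 (Rule 12).
Holding T4 and blue-code grants violet-badge (Rule 9).
Holding violet-badge and C5 grants amber-key (Rule 13).
Holding amber-key, C5, and L34 grants L30 (Rule 7).
No rule produces C4, and it is not given. silver-pass would need C20 (Rule 11), but C20 is never granted. amber-pass would need C4 and blue-code (Rule 2), but C4 is never granted.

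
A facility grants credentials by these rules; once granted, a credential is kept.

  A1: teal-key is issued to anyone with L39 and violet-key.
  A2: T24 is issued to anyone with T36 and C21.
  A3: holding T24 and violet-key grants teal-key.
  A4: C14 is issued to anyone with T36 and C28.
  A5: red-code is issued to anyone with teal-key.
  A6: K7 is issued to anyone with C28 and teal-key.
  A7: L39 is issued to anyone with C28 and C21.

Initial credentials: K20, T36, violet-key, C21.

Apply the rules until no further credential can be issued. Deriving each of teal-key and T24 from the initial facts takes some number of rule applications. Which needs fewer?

T24: Holding T36 and C21 grants T24 (A2). [1 rule application]
teal-key: Holding T36 and C21 grants T24 (A2). Holding T24 and violet-key grants teal-key (A3). [2 rule applications]
T24 needs fewer.

T24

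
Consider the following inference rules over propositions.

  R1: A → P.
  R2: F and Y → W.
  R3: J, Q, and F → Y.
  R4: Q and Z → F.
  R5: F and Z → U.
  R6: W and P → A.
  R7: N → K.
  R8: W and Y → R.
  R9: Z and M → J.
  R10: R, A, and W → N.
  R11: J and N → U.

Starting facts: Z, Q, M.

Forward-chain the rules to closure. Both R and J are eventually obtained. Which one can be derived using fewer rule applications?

J

J: Z and M hold, so J follows (R9). [1 rule application]
R: Q and Z hold, so F follows (R4). From Z and M, R9 gives J. From J, Q, and F, R3 gives Y. F and Y hold, so W follows (R2). W and Y hold, so R follows (R8). [5 rule applications]
J needs fewer.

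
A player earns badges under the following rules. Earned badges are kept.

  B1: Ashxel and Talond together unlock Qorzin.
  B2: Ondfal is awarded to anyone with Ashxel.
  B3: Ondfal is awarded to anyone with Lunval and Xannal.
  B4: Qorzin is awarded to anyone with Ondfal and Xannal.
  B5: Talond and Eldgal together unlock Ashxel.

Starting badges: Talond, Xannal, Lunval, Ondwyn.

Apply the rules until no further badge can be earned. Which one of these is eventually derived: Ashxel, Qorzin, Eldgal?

Qorzin

With Lunval and Xannal, Ondfal is earned (B3).
With Ondfal and Xannal, Qorzin is earned (B4).
No rule produces Eldgal, and it is not given. Ashxel would need Talond and Eldgal (B5), but Eldgal is never earned.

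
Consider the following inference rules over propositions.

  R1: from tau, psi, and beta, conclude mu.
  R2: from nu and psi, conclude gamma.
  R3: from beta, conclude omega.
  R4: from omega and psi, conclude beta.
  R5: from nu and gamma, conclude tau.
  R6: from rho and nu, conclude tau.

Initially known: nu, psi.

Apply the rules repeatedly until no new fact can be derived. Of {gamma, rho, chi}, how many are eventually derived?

1

nu and psi hold, so gamma follows (R2).
gamma: reached.
No rule produces rho, and it is not given.
No rule produces chi, and it is not given.
Reached: gamma — 1 of the 3.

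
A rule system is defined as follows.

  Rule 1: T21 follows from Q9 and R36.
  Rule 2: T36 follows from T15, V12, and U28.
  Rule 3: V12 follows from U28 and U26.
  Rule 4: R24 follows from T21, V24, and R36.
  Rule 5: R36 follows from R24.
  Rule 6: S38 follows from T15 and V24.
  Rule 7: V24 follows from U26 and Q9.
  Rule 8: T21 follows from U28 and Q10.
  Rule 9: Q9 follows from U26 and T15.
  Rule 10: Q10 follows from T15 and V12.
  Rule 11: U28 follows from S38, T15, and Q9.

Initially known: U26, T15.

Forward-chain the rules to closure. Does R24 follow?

R24 would need T21, V24, and R36 (Rule 4), but R36 is never established.

No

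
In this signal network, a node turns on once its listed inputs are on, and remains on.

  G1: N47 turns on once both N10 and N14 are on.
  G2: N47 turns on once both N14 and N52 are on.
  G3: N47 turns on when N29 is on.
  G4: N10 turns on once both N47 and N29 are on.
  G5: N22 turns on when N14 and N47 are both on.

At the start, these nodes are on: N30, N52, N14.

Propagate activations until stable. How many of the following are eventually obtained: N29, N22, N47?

N14 and N52 are on, so N47 turns on (G2).
N14 and N47 are on, so N22 turns on (G5).
No rule produces N29, and it is not given.
N22: reached.
N47: reached.
Reached: N22 and N47 — 2 of the 3.

2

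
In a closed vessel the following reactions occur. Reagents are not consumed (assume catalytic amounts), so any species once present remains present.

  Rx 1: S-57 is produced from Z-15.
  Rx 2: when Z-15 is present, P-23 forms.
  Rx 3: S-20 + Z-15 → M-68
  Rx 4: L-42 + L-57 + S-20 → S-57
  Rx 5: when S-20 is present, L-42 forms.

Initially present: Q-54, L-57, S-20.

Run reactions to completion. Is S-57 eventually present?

Yes

S-20 present → L-42 forms (Rx 5).
L-42, L-57, and S-20 present → S-57 forms (Rx 4).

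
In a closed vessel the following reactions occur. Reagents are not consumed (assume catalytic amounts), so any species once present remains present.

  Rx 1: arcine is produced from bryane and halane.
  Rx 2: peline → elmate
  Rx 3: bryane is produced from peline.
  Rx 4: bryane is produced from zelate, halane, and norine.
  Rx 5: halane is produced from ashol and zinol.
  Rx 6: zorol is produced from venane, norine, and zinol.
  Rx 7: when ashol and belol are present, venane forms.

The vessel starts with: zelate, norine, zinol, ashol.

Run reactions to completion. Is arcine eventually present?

ashol and zinol present → halane forms (Rx 5).
zelate, halane, and norine present → bryane forms (Rx 4).
bryane and halane present → arcine forms (Rx 1).

Yes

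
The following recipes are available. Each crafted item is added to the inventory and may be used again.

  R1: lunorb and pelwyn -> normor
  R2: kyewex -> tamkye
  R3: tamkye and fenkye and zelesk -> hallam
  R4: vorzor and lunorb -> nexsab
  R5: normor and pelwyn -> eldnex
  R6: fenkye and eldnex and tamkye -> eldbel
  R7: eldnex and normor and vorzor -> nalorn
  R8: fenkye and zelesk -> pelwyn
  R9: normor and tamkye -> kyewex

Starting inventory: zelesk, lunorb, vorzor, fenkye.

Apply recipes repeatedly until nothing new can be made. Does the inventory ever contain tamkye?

tamkye would need kyewex (R2), but kyewex is never obtained.

No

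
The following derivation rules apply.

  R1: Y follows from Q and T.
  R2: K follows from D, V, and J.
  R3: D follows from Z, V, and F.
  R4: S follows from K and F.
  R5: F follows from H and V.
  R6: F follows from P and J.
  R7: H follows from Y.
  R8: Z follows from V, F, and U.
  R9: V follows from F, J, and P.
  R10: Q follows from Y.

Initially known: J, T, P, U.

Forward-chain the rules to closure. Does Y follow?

Y would need Q and T (R1), but Q is never established.

No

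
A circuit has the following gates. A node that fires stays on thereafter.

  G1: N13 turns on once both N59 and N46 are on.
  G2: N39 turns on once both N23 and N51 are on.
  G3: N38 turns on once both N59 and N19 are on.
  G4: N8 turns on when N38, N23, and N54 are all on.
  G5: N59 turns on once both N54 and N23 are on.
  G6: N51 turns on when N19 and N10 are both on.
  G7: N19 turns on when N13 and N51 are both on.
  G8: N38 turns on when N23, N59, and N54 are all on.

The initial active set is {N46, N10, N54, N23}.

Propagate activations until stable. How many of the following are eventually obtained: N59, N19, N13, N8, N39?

G5: N54 and N23 on → N59 on.
G8: N23, N59, and N54 on → N38 on.
G1: N59 and N46 on → N13 on.
N38, N23, and N54 are on, so N8 turns on (G4).
N59: reached.
N19 would need N13 and N51 (G7), but N51 never turns on.
N13: reached.
N8: reached.
N39 would need N23 and N51 (G2), but N51 never turns on.
Reached: N59, N13, and N8 — 3 of the 5.

3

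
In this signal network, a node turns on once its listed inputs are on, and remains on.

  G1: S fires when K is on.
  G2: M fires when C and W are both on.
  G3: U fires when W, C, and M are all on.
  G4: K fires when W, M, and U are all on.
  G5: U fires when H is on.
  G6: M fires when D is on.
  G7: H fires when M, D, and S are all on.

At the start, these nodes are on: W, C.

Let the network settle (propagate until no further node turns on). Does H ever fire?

No

H would need M, D, and S (G7), but D never turns on.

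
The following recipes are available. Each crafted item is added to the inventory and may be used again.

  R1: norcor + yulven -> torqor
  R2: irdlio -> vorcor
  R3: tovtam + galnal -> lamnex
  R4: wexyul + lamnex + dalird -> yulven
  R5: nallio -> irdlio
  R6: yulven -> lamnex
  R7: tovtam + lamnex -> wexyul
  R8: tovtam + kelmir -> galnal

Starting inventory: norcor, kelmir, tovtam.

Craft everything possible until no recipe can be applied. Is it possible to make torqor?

No

torqor would need norcor and yulven (R1), but yulven is never obtained.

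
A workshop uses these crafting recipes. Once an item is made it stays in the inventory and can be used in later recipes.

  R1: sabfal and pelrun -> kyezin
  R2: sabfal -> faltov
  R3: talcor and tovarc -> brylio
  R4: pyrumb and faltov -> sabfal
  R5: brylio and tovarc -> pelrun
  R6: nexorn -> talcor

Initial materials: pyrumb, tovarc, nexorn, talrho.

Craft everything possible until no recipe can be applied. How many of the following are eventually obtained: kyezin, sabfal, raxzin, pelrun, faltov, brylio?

nexorn -> talcor (R6).
Using R3, talcor and tovarc make brylio.
brylio and tovarc -> pelrun (R5).
kyezin would need sabfal and pelrun (R1), but sabfal is never obtained.
sabfal would need pyrumb and faltov (R4), but faltov is never obtained.
No rule produces raxzin, and it is not given.
pelrun: reached.
faltov would need sabfal (R2), but sabfal is never obtained.
brylio: reached.
Reached: pelrun and brylio — 2 of the 6.

2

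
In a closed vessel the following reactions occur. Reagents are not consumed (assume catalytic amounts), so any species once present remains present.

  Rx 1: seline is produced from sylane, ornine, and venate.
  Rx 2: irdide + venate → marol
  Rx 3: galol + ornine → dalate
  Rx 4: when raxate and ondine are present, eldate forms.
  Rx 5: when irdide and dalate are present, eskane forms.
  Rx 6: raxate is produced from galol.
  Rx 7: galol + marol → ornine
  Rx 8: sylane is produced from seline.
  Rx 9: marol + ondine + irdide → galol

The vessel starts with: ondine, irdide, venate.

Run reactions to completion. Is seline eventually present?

seline would need sylane, ornine, and venate (Rx 1), but sylane never forms.

No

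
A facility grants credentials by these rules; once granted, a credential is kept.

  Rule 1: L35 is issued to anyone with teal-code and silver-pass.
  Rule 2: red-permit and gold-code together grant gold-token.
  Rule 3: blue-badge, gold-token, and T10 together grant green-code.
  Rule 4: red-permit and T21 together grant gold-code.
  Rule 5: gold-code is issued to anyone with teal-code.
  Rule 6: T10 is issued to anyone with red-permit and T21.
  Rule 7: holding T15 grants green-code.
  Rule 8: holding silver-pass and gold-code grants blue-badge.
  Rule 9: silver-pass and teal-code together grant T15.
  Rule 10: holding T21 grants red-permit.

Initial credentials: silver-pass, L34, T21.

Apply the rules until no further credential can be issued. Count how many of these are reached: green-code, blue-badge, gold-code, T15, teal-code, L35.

Holding T21 grants red-permit (Rule 10).
Holding red-permit and T21 grants gold-code (Rule 4).
Holding red-permit and T21 grants T10 (Rule 6).
Holding red-permit and gold-code grants gold-token (Rule 2).
Holding silver-pass and gold-code grants blue-badge (Rule 8).
Holding blue-badge, gold-token, and T10 grants green-code (Rule 3).
green-code: reached.
blue-badge: reached.
gold-code: reached.
T15 would need silver-pass and teal-code (Rule 9), but teal-code is never granted.
No rule produces teal-code, and it is not given.
L35 would need teal-code and silver-pass (Rule 1), but teal-code is never granted.
Reached: green-code, blue-badge, and gold-code — 3 of the 6.

3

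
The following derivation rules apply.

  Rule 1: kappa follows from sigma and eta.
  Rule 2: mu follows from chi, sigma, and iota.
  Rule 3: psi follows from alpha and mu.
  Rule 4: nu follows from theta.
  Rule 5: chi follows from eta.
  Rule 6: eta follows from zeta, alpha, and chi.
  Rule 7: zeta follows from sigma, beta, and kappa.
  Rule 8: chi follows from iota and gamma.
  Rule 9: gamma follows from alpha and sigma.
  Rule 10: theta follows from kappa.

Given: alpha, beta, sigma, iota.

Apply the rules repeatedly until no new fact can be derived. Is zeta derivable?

zeta would need sigma, beta, and kappa (Rule 7), but kappa is never established.

No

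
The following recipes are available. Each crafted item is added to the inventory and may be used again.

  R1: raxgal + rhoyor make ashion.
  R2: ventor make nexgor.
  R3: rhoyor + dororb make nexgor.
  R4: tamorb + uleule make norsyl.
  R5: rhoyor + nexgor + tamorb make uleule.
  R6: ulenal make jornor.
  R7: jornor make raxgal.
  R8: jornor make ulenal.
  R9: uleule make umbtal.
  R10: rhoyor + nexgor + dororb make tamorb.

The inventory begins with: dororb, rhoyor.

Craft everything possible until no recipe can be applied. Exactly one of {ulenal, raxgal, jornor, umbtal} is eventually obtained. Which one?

umbtal

rhoyor + dororb → nexgor (R3).
Using R10, rhoyor, nexgor, and dororb make tamorb.
Using R5, rhoyor, nexgor, and tamorb make uleule.
Using R9, uleule makes umbtal.
jornor would need ulenal (R6), but ulenal is never obtained. ulenal would need jornor (R8), but jornor is never obtained. raxgal would need jornor (R7), but jornor is never obtained.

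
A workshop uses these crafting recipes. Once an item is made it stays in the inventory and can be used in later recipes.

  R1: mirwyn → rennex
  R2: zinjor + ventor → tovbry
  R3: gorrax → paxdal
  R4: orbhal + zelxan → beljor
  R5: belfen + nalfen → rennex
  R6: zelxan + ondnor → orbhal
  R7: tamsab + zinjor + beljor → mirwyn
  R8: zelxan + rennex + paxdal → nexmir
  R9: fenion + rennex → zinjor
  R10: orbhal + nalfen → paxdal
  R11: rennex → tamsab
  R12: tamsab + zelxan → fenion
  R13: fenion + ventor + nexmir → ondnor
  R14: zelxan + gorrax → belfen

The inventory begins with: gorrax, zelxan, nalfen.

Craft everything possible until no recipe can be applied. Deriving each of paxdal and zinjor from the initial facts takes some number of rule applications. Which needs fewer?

paxdal

paxdal: Using R3, gorrax makes paxdal. [1 rule application]
zinjor: Using R14, zelxan and gorrax make belfen. Using R5, belfen and nalfen make rennex. rennex → tamsab (R11). Using R12, tamsab and zelxan make fenion. Using R9, fenion and rennex make zinjor. [5 rule applications]
paxdal needs fewer.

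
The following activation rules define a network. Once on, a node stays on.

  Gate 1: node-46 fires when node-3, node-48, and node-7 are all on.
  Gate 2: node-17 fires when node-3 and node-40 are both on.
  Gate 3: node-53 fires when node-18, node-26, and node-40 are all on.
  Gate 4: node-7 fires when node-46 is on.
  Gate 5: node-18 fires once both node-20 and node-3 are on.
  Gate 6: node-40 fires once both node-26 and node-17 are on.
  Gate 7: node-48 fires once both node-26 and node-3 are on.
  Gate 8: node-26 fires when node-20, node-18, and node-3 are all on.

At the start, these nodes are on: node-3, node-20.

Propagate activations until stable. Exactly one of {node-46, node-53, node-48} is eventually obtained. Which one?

node-48

node-20 and node-3 are on, so node-18 fires (Gate 5).
Gate 8: node-20, node-18, and node-3 on → node-26 on.
node-26 and node-3 are on, so node-48 fires (Gate 7).
node-53 would need node-18, node-26, and node-40 (Gate 3), but node-40 never turns on. node-46 would need node-3, node-48, and node-7 (Gate 1), but node-7 never turns on.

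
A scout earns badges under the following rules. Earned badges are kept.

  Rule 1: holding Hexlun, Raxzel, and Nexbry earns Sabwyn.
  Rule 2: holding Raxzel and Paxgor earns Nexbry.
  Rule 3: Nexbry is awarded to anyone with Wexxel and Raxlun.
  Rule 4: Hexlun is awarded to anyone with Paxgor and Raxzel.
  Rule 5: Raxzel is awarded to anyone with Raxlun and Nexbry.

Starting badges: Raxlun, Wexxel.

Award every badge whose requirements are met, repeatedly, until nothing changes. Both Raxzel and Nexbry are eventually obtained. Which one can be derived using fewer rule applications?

Nexbry

Nexbry: With Wexxel and Raxlun, Nexbry is earned (Rule 3). [1 rule application]
Raxzel: With Wexxel and Raxlun, Nexbry is earned (Rule 3). With Raxlun and Nexbry, Raxzel is earned (Rule 5). [2 rule applications]
Nexbry needs fewer.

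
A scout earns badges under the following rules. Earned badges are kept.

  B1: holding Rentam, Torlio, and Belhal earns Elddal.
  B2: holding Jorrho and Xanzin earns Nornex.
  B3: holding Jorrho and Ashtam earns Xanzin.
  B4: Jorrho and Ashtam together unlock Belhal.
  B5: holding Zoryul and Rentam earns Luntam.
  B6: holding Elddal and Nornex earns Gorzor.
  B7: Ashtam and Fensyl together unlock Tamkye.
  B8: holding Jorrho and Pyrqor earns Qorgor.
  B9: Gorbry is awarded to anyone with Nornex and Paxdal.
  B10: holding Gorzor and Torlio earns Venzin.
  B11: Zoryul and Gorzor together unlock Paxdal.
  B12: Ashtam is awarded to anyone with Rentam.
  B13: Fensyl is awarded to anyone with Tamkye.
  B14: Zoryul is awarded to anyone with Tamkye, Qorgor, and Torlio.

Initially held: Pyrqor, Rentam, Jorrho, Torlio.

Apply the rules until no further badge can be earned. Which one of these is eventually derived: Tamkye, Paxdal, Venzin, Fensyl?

With Rentam, Ashtam is earned (B12).
With Jorrho and Ashtam, Xanzin is earned (B3).
With Jorrho and Ashtam, Belhal is earned (B4).
With Rentam, Torlio, and Belhal, Elddal is earned (B1).
With Jorrho and Xanzin, Nornex is earned (B2).
With Elddal and Nornex, Gorzor is earned (B6).
With Gorzor and Torlio, Venzin is earned (B10).
Tamkye would need Ashtam and Fensyl (B7), but Fensyl is never earned. Paxdal would need Zoryul and Gorzor (B11), but Zoryul is never earned. Fensyl would need Tamkye (B13), but Tamkye is never earned.

Venzin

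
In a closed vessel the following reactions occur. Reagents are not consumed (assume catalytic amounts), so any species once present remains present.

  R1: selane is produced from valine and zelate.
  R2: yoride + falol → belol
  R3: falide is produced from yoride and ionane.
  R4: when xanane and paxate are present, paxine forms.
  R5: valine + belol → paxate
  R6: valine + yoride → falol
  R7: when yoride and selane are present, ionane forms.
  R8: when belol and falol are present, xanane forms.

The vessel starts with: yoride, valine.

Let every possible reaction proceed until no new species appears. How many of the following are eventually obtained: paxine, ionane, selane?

valine and yoride present → falol forms (R6).
yoride and falol present → belol forms (R2).
valine and belol present → paxate forms (R5).
belol and falol present → xanane forms (R8).
xanane and paxate present → paxine forms (R4).
paxine: reached.
ionane would need yoride and selane (R7), but selane never forms.
selane would need valine and zelate (R1), but zelate never forms.
Reached: paxine — 1 of the 3.

1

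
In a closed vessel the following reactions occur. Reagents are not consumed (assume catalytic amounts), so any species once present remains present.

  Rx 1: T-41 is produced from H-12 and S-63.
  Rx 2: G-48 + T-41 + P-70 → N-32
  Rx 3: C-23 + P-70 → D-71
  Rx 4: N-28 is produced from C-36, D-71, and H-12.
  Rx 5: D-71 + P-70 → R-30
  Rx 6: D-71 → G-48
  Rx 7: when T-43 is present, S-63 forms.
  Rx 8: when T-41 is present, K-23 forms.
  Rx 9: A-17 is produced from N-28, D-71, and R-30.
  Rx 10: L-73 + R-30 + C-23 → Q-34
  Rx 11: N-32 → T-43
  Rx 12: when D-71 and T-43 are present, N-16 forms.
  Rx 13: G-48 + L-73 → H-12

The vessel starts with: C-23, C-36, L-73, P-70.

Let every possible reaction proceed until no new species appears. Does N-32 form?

N-32 would need G-48, T-41, and P-70 (Rx 2), but T-41 never forms.

No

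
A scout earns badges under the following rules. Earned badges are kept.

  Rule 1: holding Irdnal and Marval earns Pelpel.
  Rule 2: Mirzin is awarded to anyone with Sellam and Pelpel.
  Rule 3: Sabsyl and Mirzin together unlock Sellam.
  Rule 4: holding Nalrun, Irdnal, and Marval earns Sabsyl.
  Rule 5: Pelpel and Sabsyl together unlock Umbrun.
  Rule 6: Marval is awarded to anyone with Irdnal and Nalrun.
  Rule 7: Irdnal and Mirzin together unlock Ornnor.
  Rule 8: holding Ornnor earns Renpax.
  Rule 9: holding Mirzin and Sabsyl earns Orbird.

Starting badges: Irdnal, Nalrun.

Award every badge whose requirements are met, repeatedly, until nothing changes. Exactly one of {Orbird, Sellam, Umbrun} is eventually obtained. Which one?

With Irdnal and Nalrun, Marval is earned (Rule 6).
With Irdnal and Marval, Pelpel is earned (Rule 1).
With Nalrun, Irdnal, and Marval, Sabsyl is earned (Rule 4).
With Pelpel and Sabsyl, Umbrun is earned (Rule 5).
Orbird would need Mirzin and Sabsyl (Rule 9), but Mirzin is never earned. Sellam would need Sabsyl and Mirzin (Rule 3), but Mirzin is never earned.

Umbrun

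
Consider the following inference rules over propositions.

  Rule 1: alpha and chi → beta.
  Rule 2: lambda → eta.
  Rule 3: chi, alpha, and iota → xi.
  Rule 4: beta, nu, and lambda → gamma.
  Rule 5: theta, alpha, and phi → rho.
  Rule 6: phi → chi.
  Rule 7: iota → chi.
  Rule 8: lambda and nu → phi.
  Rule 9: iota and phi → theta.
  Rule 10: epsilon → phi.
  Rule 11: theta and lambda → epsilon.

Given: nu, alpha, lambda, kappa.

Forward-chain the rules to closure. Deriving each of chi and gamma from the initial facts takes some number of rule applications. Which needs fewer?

chi: From lambda and nu, Rule 8 gives phi. phi holds, so chi follows (Rule 6). [2 rule applications]
gamma: From lambda and nu, Rule 8 gives phi. phi holds, so chi follows (Rule 6). alpha and chi hold, so beta follows (Rule 1). From beta, nu, and lambda, Rule 4 gives gamma. [4 rule applications]
chi needs fewer.

chi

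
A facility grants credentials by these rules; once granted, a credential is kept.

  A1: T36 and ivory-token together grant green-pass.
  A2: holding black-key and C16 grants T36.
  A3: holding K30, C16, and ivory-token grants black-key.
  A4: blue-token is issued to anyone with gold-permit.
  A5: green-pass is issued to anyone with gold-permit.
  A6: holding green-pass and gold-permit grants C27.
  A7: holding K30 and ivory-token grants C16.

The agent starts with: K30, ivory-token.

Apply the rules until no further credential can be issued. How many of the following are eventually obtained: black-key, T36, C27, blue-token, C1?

Holding K30 and ivory-token grants C16 (A7).
Holding K30, C16, and ivory-token grants black-key (A3).
Holding black-key and C16 grants T36 (A2).
black-key: reached.
T36: reached.
C27 would need green-pass and gold-permit (A6), but gold-permit is never granted.
blue-token would need gold-permit (A4), but gold-permit is never granted.
No rule produces C1, and it is not given.
Reached: black-key and T36 — 2 of the 5.

2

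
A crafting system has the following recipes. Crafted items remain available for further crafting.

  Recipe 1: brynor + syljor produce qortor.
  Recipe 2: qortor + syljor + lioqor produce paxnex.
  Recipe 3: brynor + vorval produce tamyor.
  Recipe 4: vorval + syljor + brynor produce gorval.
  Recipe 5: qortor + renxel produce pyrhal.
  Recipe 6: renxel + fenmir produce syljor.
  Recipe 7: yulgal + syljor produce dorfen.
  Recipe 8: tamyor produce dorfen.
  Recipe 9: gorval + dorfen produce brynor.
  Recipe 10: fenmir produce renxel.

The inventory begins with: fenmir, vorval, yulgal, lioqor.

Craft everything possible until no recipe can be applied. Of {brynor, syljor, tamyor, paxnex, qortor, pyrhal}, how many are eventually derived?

1

fenmir → renxel (Recipe 10).
Using Recipe 6, renxel and fenmir make syljor.
brynor would need gorval and dorfen (Recipe 9), but gorval is never obtained.
syljor: reached.
tamyor would need brynor and vorval (Recipe 3), but brynor is never obtained.
paxnex would need qortor, syljor, and lioqor (Recipe 2), but qortor is never obtained.
qortor would need brynor and syljor (Recipe 1), but brynor is never obtained.
pyrhal would need qortor and renxel (Recipe 5), but qortor is never obtained.
Reached: syljor — 1 of the 6.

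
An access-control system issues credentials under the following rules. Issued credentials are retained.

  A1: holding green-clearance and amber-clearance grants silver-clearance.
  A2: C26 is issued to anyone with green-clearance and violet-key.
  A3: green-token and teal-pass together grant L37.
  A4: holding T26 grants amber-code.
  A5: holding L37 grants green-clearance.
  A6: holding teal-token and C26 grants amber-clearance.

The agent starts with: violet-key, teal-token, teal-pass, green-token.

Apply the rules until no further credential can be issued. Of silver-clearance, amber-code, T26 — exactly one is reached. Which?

Holding green-token and teal-pass grants L37 (A3).
Holding L37 grants green-clearance (A5).
Holding green-clearance and violet-key grants C26 (A2).
Holding teal-token and C26 grants amber-clearance (A6).
Holding green-clearance and amber-clearance grants silver-clearance (A1).
amber-code would need T26 (A4), but T26 is never granted. No rule produces T26, and it is not given.

silver-clearance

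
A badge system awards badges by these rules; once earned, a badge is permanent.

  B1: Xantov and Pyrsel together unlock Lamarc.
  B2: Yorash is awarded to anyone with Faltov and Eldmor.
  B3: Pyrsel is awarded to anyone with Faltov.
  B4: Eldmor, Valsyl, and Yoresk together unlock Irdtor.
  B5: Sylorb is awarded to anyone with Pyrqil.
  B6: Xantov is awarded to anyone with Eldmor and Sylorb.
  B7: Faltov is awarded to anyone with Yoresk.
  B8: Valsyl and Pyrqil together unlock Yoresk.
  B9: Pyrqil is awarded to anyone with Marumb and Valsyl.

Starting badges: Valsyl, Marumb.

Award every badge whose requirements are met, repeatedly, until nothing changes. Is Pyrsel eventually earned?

Yes

With Marumb and Valsyl, Pyrqil is earned (B9).
With Valsyl and Pyrqil, Yoresk is earned (B8).
With Yoresk, Faltov is earned (B7).
With Faltov, Pyrsel is earned (B3).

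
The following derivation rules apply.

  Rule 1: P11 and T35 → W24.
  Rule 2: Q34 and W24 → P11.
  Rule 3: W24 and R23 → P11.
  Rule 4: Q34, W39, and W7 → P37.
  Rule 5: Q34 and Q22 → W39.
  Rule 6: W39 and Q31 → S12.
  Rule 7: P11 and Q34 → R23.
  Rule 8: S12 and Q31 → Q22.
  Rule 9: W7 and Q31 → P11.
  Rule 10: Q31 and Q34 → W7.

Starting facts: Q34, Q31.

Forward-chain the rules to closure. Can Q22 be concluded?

Q22 would need S12 and Q31 (Rule 8), but S12 is never established.

No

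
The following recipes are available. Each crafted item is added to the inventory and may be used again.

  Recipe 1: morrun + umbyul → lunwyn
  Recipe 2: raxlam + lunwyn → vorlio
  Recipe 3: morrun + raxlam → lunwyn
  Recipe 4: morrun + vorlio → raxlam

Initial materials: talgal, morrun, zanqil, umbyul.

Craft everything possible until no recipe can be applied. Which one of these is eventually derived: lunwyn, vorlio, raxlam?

Using Recipe 1, morrun and umbyul make lunwyn.
vorlio would need raxlam and lunwyn (Recipe 2), but raxlam is never obtained. raxlam would need morrun and vorlio (Recipe 4), but vorlio is never obtained.

lunwyn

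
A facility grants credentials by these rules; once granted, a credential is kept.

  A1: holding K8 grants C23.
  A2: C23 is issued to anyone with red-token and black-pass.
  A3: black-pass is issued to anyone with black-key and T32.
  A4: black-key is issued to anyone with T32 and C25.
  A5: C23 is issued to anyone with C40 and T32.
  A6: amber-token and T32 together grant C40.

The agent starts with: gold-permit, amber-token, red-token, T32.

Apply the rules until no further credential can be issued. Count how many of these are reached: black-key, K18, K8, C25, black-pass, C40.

1

Holding amber-token and T32 grants C40 (A6).
black-key would need T32 and C25 (A4), but C25 is never granted.
No rule produces K18, and it is not given.
No rule produces K8, and it is not given.
No rule produces C25, and it is not given.
black-pass would need black-key and T32 (A3), but black-key is never granted.
C40: reached.
Reached: C40 — 1 of the 6.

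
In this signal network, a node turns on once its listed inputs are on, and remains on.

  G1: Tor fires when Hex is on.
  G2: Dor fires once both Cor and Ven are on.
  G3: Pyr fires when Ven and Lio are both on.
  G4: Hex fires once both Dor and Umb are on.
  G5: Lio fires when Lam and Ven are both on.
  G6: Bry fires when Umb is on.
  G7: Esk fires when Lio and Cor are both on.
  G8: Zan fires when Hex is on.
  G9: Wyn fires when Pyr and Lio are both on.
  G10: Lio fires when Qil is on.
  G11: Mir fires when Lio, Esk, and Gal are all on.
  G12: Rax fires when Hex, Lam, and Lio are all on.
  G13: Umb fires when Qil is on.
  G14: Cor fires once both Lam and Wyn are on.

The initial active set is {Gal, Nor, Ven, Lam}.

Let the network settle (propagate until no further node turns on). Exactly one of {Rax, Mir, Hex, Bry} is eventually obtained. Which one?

Lam and Ven are on, so Lio fires (G5).
G3: Ven and Lio on → Pyr on.
Pyr and Lio are on, so Wyn fires (G9).
G14: Lam and Wyn on → Cor on.
G7: Lio and Cor on → Esk on.
Lio, Esk, and Gal are on, so Mir fires (G11).
Hex would need Dor and Umb (G4), but Umb never turns on. Bry would need Umb (G6), but Umb never turns on. Rax would need Hex, Lam, and Lio (G12), but Hex never turns on.

Mir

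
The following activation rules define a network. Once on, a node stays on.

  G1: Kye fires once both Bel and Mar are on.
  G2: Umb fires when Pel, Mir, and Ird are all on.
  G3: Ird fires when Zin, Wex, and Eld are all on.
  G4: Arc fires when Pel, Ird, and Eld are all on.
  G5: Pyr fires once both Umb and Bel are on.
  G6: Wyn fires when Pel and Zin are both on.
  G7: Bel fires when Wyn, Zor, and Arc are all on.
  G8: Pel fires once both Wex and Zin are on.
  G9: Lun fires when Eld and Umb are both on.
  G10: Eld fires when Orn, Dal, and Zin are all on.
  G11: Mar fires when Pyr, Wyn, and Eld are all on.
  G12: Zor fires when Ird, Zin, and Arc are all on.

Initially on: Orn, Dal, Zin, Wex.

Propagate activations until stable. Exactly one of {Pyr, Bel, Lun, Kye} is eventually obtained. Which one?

G10: Orn, Dal, and Zin on → Eld on.
Wex and Zin are on, so Pel fires (G8).
Pel and Zin are on, so Wyn fires (G6).
Zin, Wex, and Eld are on, so Ird fires (G3).
Pel, Ird, and Eld are on, so Arc fires (G4).
G12: Ird, Zin, and Arc on → Zor on.
Wyn, Zor, and Arc are on, so Bel fires (G7).
Pyr would need Umb and Bel (G5), but Umb never turns on. Lun would need Eld and Umb (G9), but Umb never turns on. Kye would need Bel and Mar (G1), but Mar never turns on.

Bel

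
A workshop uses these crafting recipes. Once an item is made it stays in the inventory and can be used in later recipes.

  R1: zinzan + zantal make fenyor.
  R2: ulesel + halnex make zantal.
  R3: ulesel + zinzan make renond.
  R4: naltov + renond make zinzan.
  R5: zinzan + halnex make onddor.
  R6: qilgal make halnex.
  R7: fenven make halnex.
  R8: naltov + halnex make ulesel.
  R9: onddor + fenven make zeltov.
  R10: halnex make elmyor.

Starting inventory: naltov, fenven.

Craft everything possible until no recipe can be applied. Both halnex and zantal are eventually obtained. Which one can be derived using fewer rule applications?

halnex

halnex: fenven → halnex (R7). [1 rule application]
zantal: fenven → halnex (R7). Using R8, naltov and halnex make ulesel. Using R2, ulesel and halnex make zantal. [3 rule applications]
halnex needs fewer.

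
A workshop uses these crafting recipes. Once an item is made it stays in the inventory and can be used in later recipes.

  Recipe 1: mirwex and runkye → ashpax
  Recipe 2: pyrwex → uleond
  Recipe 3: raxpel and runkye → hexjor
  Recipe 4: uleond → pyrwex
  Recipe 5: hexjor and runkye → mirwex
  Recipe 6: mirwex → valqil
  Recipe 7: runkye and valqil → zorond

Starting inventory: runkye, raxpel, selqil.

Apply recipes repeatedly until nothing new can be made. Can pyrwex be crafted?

No

pyrwex would need uleond (Recipe 4), but uleond is never obtained.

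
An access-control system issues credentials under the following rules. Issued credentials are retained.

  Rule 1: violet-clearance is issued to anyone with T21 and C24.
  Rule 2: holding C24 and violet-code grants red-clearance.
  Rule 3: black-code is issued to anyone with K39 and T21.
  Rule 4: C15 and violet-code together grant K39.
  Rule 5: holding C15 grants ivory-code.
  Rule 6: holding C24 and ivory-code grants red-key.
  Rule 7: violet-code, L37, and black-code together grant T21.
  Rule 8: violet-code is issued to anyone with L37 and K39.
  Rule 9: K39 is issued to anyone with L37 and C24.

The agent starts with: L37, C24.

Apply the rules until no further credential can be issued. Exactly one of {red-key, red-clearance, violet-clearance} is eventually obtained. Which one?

Holding L37 and C24 grants K39 (Rule 9).
Holding L37 and K39 grants violet-code (Rule 8).
Holding C24 and violet-code grants red-clearance (Rule 2).
red-key would need C24 and ivory-code (Rule 6), but ivory-code is never granted. violet-clearance would need T21 and C24 (Rule 1), but T21 is never granted.

red-clearance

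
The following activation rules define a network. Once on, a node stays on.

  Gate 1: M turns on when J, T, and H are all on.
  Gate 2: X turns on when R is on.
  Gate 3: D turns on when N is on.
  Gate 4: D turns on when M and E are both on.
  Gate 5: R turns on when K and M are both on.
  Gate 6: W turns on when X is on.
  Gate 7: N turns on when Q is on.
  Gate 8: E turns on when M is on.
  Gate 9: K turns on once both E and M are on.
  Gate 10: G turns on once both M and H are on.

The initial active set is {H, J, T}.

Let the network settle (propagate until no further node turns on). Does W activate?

Gate 1: J, T, and H on → M on.
Gate 8: M on → E on.
Gate 9: E and M on → K on.
K and M are on, so R turns on (Gate 5).
Gate 2: R on → X on.
X is on, so W turns on (Gate 6).

Yes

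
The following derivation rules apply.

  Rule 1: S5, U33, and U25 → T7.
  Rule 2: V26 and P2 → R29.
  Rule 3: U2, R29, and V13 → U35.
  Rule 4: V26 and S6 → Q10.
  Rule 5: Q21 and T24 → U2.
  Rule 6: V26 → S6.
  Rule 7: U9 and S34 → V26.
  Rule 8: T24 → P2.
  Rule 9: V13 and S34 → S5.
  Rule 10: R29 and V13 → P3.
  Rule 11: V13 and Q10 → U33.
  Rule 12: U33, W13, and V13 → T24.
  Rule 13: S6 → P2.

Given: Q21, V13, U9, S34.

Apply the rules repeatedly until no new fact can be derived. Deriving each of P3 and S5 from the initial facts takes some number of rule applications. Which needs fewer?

S5: V13 and S34 hold, so S5 follows (Rule 9). [1 rule application]
P3: U9 and S34 hold, so V26 follows (Rule 7). From V26, Rule 6 gives S6. From S6, Rule 13 gives P2. From V26 and P2, Rule 2 gives R29. From R29 and V13, Rule 10 gives P3. [5 rule applications]
S5 needs fewer.

S5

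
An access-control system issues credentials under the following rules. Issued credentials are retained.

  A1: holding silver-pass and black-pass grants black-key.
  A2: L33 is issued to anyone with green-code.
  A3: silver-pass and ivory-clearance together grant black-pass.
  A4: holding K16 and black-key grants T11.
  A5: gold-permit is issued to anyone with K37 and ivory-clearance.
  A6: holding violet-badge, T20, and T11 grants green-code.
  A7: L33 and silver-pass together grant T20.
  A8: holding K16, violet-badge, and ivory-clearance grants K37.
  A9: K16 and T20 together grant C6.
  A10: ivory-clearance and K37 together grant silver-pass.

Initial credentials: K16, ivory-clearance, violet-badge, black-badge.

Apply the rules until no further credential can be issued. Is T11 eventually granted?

Holding K16, violet-badge, and ivory-clearance grants K37 (A8).
Holding ivory-clearance and K37 grants silver-pass (A10).
Holding silver-pass and ivory-clearance grants black-pass (A3).
Holding silver-pass and black-pass grants black-key (A1).
Holding K16 and black-key grants T11 (A4).

Yes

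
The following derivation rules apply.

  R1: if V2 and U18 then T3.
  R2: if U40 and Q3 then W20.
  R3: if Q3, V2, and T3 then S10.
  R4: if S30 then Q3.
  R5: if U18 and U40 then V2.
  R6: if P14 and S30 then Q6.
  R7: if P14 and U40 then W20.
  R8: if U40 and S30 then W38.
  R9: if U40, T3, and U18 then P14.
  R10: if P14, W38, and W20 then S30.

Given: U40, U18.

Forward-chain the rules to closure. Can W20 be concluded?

Yes

U18 and U40 hold, so V2 follows (R5).
From V2 and U18, R1 gives T3.
U40, T3, and U18 hold, so P14 follows (R9).
From P14 and U40, R7 gives W20.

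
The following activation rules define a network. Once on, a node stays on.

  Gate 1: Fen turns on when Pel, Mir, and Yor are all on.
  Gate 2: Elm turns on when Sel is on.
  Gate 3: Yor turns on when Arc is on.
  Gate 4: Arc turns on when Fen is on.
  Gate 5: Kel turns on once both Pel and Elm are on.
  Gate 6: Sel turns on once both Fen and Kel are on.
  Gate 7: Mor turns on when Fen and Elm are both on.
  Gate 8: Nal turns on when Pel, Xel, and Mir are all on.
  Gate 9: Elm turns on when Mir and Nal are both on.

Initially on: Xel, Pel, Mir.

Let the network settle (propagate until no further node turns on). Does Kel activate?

Yes

Pel, Xel, and Mir are on, so Nal turns on (Gate 8).
Mir and Nal are on, so Elm turns on (Gate 9).
Pel and Elm are on, so Kel turns on (Gate 5).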